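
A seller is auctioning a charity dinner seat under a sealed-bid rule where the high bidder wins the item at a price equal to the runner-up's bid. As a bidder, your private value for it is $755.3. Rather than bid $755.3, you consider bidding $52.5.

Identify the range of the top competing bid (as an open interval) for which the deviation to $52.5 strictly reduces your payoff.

($52.5, $755.3)

If the competing bid is below $52.5, both bids win at the same price — no difference.
If it is above $755.3, both bids lose — no difference.
If it lies strictly between $52.5 and $755.3, bidding your value wins at a price below your value (positive payoff) while bidding $52.5 loses (payoff 0).
So the deviation strictly hurts on the open interval ($52.5, $755.3).
In a second-price auction your bid sets only whether you win, not what you pay, so bidding your true value is weakly dominant.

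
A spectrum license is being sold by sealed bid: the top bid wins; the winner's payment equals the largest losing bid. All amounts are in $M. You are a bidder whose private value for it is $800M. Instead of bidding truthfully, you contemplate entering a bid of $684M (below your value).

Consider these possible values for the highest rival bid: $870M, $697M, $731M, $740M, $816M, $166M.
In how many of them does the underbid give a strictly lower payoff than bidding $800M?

The deviation hurts exactly when the highest competing bid lies strictly between $684M and $800M — underbidding then forfeits a profitable win.
$870M: above both → same outcome either way.
$697M: inside the interval → strictly worse (loss $103M).
$731M: inside the interval → strictly worse (loss $69M).
$740M: inside the interval → strictly worse (loss $60M).
$816M: above both → same outcome either way.
$166M: below both → same outcome either way.
Count: 3.

3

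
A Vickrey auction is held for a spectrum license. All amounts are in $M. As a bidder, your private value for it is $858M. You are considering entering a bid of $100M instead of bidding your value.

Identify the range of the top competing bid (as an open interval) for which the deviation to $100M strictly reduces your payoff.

($100M, $858M)

If the competing bid is below $100M, both bids win at the same price — no difference.
If it is above $858M, both bids lose — no difference.
If it lies strictly between $100M and $858M, bidding your value wins at a price below your value (positive payoff) while bidding $100M loses (payoff 0).
So the deviation strictly hurts on the open interval ($100M, $858M).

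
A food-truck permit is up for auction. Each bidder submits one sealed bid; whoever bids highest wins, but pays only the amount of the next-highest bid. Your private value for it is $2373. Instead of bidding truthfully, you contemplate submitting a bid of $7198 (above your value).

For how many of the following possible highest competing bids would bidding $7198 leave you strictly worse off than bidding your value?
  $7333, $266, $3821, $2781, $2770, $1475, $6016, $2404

The deviation hurts exactly when the highest competing bid lies strictly between $2373 and $7198 — overbidding then wins at a price above your value.
$7333: above both → same outcome either way.
$266: below both → same outcome either way.
$3821: inside the interval → strictly worse (loss $1448).
$2781: inside the interval → strictly worse (loss $408).
$2770: inside the interval → strictly worse (loss $397).
$1475: below both → same outcome either way.
$6016: inside the interval → strictly worse (loss $3643).
$2404: inside the interval → strictly worse (loss $31).
Count: 5.

5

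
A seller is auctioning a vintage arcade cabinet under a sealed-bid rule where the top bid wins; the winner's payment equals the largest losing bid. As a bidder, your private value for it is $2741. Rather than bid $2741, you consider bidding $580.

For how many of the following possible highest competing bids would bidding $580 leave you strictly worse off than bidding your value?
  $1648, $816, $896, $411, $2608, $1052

The deviation hurts exactly when the highest competing bid lies strictly between $580 and $2741 — underbidding then forfeits a profitable win.
$1648: inside the interval → strictly worse (loss $1093).
$816: inside the interval → strictly worse (loss $1925).
$896: inside the interval → strictly worse (loss $1845).
$411: below both → same outcome either way.
$2608: inside the interval → strictly worse (loss $133).
$1052: inside the interval → strictly worse (loss $1689).
Count: 5.

5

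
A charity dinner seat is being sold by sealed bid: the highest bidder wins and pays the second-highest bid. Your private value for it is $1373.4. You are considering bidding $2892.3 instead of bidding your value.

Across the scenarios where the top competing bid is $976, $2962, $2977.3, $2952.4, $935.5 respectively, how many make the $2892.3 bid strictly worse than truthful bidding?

0

The deviation hurts exactly when the highest competing bid lies strictly between $1373.4 and $2892.3 — overbidding then wins at a price above your value.
$976: below both → same outcome either way.
$2962: above both → same outcome either way.
$2977.3: above both → same outcome either way.
$2952.4: above both → same outcome either way.
$935.5: below both → same outcome either way.
Count: 0.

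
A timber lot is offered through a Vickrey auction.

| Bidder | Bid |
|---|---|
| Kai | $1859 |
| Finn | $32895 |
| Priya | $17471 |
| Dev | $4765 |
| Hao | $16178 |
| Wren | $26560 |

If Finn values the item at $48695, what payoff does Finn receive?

$22135

Highest bid: Finn at $32895, so Finn wins.
Second-highest bid: Wren at $26560 — that is the price the winner pays.
Finn's payoff = value − price = $48695 − $26560 = $22135.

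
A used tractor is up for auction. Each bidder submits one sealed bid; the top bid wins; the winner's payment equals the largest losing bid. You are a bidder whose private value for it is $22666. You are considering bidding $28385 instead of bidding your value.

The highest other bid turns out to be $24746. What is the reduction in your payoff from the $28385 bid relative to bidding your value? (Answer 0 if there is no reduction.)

$2080

Bidding your value $22666: you lose (since $22666 < $24746). Payoff $0.
Bidding $28385: you win and pay $24746. Payoff $22666 − $24746 = −$2080.
The competing bid $24746 lies between your value and your inflated bid, so overbidding wins an item priced above your value.
Loss from deviating = $0 − (−$2080) = $2080.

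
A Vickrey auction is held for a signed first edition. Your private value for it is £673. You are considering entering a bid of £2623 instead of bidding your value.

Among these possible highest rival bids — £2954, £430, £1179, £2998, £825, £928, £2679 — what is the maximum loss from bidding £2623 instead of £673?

£506

£2954: same outcome either way → loss £0.
£430: same outcome either way → loss £0.
£1179: truthful gives £0, deviation gives −£506 → loss £506.
£2998: same outcome either way → loss £0.
£825: truthful gives £0, deviation gives −£152 → loss £152.
£928: truthful gives £0, deviation gives −£255 → loss £255.
£2679: same outcome either way → loss £0.
Maximum loss: £506.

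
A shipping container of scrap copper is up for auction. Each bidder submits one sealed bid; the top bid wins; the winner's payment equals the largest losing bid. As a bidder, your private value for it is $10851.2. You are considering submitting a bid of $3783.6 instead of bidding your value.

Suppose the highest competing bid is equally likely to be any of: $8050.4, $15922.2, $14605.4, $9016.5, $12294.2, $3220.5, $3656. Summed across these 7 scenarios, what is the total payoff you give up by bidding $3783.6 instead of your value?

The deviation costs you only when the competing bid falls strictly between $3783.6 and $10851.2; elsewhere both bids give the same outcome.
$8050.4: truthful payoff $2800.8, deviation payoff $0 → loss $2800.8.
$15922.2: outcomes coincide → loss $0.
$14605.4: outcomes coincide → loss $0.
$9016.5: truthful payoff $1834.7, deviation payoff $0 → loss $1834.7.
$12294.2: outcomes coincide → loss $0.
$3220.5: outcomes coincide → loss $0.
$3656: outcomes coincide → loss $0.
Total loss = $2800.8 + $1834.7 = $4635.5.
Truthful bidding weakly dominates here: raising your bid can only win items priced above your value, and lowering it can only forfeit items priced below.

$4635.5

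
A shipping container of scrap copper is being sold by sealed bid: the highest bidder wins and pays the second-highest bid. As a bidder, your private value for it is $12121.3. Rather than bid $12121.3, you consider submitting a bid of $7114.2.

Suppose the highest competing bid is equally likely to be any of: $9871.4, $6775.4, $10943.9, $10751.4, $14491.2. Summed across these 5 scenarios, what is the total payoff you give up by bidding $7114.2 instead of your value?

The deviation costs you only when the competing bid falls strictly between $7114.2 and $12121.3; elsewhere both bids give the same outcome.
$9871.4: truthful payoff $2249.9, deviation payoff $0 → loss $2249.9.
$6775.4: outcomes coincide → loss $0.
$10943.9: truthful payoff $1177.4, deviation payoff $0 → loss $1177.4.
$10751.4: truthful payoff $1369.9, deviation payoff $0 → loss $1369.9.
$14491.2: outcomes coincide → loss $0.
Total loss = $2249.9 + $1177.4 + $1369.9 = $4797.2.
Because the price is fixed by the runner-up's bid, deviating from your value can only change a good outcome into a bad one — never the reverse.

$4797.2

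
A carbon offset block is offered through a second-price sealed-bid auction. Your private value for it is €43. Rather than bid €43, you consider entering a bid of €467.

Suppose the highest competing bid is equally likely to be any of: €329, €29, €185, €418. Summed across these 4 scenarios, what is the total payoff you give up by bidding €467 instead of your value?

The deviation costs you only when the competing bid falls strictly between €43 and €467; elsewhere both bids give the same outcome.
€329: truthful payoff €0, deviation payoff −€286 → loss €286.
€29: outcomes coincide → loss €0.
€185: truthful payoff €0, deviation payoff −€142 → loss €142.
€418: truthful payoff €0, deviation payoff −€375 → loss €375.
Total loss = €286 + €142 + €375 = €803.
In a second-price auction your bid sets only whether you win, not what you pay, so bidding your true value is weakly dominant.

€803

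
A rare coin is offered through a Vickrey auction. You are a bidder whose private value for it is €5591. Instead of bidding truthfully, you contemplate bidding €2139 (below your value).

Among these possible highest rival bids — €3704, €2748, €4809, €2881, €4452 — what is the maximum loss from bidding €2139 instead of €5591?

€3704: truthful gives €1887, deviation gives €0 → loss €1887.
€2748: truthful gives €2843, deviation gives €0 → loss €2843.
€4809: truthful gives €782, deviation gives €0 → loss €782.
€2881: truthful gives €2710, deviation gives €0 → loss €2710.
€4452: truthful gives €1139, deviation gives €0 → loss €1139.
Maximum loss: €2843.

€2843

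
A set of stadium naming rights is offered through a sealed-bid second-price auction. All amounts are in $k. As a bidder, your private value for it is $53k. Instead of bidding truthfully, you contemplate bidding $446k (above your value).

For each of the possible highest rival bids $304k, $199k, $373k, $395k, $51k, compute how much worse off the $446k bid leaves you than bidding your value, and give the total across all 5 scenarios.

The deviation costs you only when the competing bid falls strictly between $53k and $446k; elsewhere both bids give the same outcome.
$304k: truthful payoff $0k, deviation payoff −$251k → loss $251k.
$199k: truthful payoff $0k, deviation payoff −$146k → loss $146k.
$373k: truthful payoff $0k, deviation payoff −$320k → loss $320k.
$395k: truthful payoff $0k, deviation payoff −$342k → loss $342k.
$51k: outcomes coincide → loss $0k.
Total loss = $251k + $146k + $320k + $342k = $1059k.

$1059k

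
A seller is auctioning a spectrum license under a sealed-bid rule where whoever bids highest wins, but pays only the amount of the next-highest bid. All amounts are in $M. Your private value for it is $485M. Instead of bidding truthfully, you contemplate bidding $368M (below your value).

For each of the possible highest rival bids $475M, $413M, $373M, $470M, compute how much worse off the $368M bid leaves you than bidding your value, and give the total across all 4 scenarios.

The deviation costs you only when the competing bid falls strictly between $368M and $485M; elsewhere both bids give the same outcome.
$475M: truthful payoff $10M, deviation payoff $0M → loss $10M.
$413M: truthful payoff $72M, deviation payoff $0M → loss $72M.
$373M: truthful payoff $112M, deviation payoff $0M → loss $112M.
$470M: truthful payoff $15M, deviation payoff $0M → loss $15M.
Total loss = $10M + $72M + $112M + $15M = $209M.

$209M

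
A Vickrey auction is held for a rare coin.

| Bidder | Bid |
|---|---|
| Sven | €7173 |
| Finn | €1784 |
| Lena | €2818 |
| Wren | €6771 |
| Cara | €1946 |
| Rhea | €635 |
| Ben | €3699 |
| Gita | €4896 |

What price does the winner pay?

€6771

Highest bid: Sven at €7173, so Sven wins.
Second-highest bid: Wren at €6771 — that is the price the winner pays.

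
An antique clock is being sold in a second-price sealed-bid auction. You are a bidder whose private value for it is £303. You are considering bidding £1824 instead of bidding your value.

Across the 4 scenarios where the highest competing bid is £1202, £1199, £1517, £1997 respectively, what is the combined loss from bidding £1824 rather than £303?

£3009

The deviation costs you only when the competing bid falls strictly between £303 and £1824; elsewhere both bids give the same outcome.
£1202: truthful payoff £0, deviation payoff −£899 → loss £899.
£1199: truthful payoff £0, deviation payoff −£896 → loss £896.
£1517: truthful payoff £0, deviation payoff −£1214 → loss £1214.
£1997: outcomes coincide → loss £0.
Total loss = £899 + £896 + £1214 = £3009.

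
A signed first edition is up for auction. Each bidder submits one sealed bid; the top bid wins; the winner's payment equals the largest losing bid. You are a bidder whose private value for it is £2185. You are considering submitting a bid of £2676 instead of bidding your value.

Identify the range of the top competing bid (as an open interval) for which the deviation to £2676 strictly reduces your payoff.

(£2185, £2676)

If the competing bid is below £2185, both bids win at the same price — no difference.
If it is above £2676, both bids lose — no difference.
If it lies strictly between £2185 and £2676, bidding your value loses (payoff 0) while bidding £2676 wins at a price above your value (payoff negative).
So the deviation strictly hurts on the open interval (£2185, £2676).
In a second-price auction your bid sets only whether you win, not what you pay, so bidding your true value is weakly dominant.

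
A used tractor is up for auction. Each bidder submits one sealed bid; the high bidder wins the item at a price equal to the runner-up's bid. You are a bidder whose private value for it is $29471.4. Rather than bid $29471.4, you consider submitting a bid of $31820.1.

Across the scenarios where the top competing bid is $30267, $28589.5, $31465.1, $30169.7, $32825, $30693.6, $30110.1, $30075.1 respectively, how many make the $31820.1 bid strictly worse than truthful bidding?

The deviation hurts exactly when the highest competing bid lies strictly between $29471.4 and $31820.1 — overbidding then wins at a price above your value.
$30267: inside the interval → strictly worse (loss $795.6).
$28589.5: below both → same outcome either way.
$31465.1: inside the interval → strictly worse (loss $1993.7).
$30169.7: inside the interval → strictly worse (loss $698.3).
$32825: above both → same outcome either way.
$30693.6: inside the interval → strictly worse (loss $1222.2).
$30110.1: inside the interval → strictly worse (loss $638.7).
$30075.1: inside the interval → strictly worse (loss $603.7).
Count: 6.

6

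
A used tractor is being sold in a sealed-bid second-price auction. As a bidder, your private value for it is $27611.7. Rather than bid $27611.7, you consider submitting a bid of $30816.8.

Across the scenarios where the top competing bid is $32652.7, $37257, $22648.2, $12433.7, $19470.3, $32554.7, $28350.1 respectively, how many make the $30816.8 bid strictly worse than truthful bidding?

The deviation hurts exactly when the highest competing bid lies strictly between $27611.7 and $30816.8 — overbidding then wins at a price above your value.
$32652.7: above both → same outcome either way.
$37257: above both → same outcome either way.
$22648.2: below both → same outcome either way.
$12433.7: below both → same outcome either way.
$19470.3: below both → same outcome either way.
$32554.7: above both → same outcome either way.
$28350.1: inside the interval → strictly worse (loss $738.4).
Count: 1.

1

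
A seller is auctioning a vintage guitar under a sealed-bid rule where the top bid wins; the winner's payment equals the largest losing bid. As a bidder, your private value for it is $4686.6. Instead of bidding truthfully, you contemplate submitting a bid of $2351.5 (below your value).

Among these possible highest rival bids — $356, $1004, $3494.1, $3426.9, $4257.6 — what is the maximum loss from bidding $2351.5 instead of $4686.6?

$1259.7

$356: same outcome either way → loss $0.
$1004: same outcome either way → loss $0.
$3494.1: truthful gives $1192.5, deviation gives $0 → loss $1192.5.
$3426.9: truthful gives $1259.7, deviation gives $0 → loss $1259.7.
$4257.6: truthful gives $429, deviation gives $0 → loss $429.
Maximum loss: $1259.7.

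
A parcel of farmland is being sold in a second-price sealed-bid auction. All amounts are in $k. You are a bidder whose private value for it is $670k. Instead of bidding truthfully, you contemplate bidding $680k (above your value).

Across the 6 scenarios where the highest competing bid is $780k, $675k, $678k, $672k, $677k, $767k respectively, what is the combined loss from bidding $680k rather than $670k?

The deviation costs you only when the competing bid falls strictly between $670k and $680k; elsewhere both bids give the same outcome.
$780k: outcomes coincide → loss $0k.
$675k: truthful payoff $0k, deviation payoff −$5k → loss $5k.
$678k: truthful payoff $0k, deviation payoff −$8k → loss $8k.
$672k: truthful payoff $0k, deviation payoff −$2k → loss $2k.
$677k: truthful payoff $0k, deviation payoff −$7k → loss $7k.
$767k: outcomes coincide → loss $0k.
Total loss = $5k + $8k + $2k + $7k = $22k.

$22k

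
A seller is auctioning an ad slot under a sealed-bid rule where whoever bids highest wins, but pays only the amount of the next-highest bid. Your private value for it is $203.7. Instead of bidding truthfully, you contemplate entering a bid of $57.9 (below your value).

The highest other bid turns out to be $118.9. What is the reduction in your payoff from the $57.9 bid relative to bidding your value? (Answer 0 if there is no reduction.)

$84.8

Bidding your value $203.7: you win (since $203.7 > $118.9) and pay $118.9. Payoff $84.8.
Bidding $57.9: you lose. Payoff $0.
The competing bid $118.9 lies between your shaded bid and your value, so underbidding forfeits an item you could have won at a profitable price.
Loss from deviating = $84.8 − ($0) = $84.8.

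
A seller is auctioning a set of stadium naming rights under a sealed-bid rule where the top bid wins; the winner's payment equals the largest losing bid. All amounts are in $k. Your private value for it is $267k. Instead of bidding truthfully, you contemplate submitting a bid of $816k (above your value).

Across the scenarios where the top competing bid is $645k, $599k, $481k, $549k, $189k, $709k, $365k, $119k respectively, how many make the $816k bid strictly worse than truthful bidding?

6

The deviation hurts exactly when the highest competing bid lies strictly between $267k and $816k — overbidding then wins at a price above your value.
$645k: inside the interval → strictly worse (loss $378k).
$599k: inside the interval → strictly worse (loss $332k).
$481k: inside the interval → strictly worse (loss $214k).
$549k: inside the interval → strictly worse (loss $282k).
$189k: below both → same outcome either way.
$709k: inside the interval → strictly worse (loss $442k).
$365k: inside the interval → strictly worse (loss $98k).
$119k: below both → same outcome either way.
Count: 6.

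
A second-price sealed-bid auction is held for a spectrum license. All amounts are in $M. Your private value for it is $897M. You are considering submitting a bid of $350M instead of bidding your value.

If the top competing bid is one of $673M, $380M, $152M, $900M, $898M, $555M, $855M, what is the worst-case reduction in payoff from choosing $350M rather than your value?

$673M: truthful gives $224M, deviation gives $0M → loss $224M.
$380M: truthful gives $517M, deviation gives $0M → loss $517M.
$152M: same outcome either way → loss $0M.
$900M: same outcome either way → loss $0M.
$898M: same outcome either way → loss $0M.
$555M: truthful gives $342M, deviation gives $0M → loss $342M.
$855M: truthful gives $42M, deviation gives $0M → loss $42M.
Maximum loss: $517M.

$517M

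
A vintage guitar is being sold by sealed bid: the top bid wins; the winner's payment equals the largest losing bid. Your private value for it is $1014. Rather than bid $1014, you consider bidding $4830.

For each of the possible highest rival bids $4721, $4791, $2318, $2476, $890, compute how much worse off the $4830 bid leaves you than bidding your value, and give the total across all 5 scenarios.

The deviation costs you only when the competing bid falls strictly between $1014 and $4830; elsewhere both bids give the same outcome.
$4721: truthful payoff $0, deviation payoff −$3707 → loss $3707.
$4791: truthful payoff $0, deviation payoff −$3777 → loss $3777.
$2318: truthful payoff $0, deviation payoff −$1304 → loss $1304.
$2476: truthful payoff $0, deviation payoff −$1462 → loss $1462.
$890: outcomes coincide → loss $0.
Total loss = $3707 + $3777 + $1304 + $1462 = $10250.

$10250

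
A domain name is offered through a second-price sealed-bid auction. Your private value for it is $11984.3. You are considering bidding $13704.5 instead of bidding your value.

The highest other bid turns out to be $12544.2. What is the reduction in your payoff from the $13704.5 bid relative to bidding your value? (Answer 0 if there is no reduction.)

Bidding your value $11984.3: you lose (since $11984.3 < $12544.2). Payoff $0.
Bidding $13704.5: you win and pay $12544.2. Payoff $11984.3 − $12544.2 = −$559.9.
The competing bid $12544.2 lies between your value and your inflated bid, so overbidding wins an item priced above your value.
Loss from deviating = $0 − (−$559.9) = $559.9.
Because the price is fixed by the runner-up's bid, deviating from your value can only change a good outcome into a bad one — never the reverse.

$559.9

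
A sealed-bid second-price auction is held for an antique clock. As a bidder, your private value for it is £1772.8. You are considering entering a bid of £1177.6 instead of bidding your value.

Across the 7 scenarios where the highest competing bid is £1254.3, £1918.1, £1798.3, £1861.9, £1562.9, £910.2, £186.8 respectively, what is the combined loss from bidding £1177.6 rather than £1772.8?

The deviation costs you only when the competing bid falls strictly between £1177.6 and £1772.8; elsewhere both bids give the same outcome.
£1254.3: truthful payoff £518.5, deviation payoff £0 → loss £518.5.
£1918.1: outcomes coincide → loss £0.
£1798.3: outcomes coincide → loss £0.
£1861.9: outcomes coincide → loss £0.
£1562.9: truthful payoff £209.9, deviation payoff £0 → loss £209.9.
£910.2: outcomes coincide → loss £0.
£186.8: outcomes coincide → loss £0.
Total loss = £518.5 + £209.9 = £728.4.

£728.4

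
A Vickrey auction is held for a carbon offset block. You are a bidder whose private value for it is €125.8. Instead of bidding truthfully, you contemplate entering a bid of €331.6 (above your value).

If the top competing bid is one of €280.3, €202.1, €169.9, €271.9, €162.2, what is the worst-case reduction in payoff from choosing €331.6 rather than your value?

€280.3: truthful gives €0, deviation gives −€154.5 → loss €154.5.
€202.1: truthful gives €0, deviation gives −€76.3 → loss €76.3.
€169.9: truthful gives €0, deviation gives −€44.1 → loss €44.1.
€271.9: truthful gives €0, deviation gives −€146.1 → loss €146.1.
€162.2: truthful gives €0, deviation gives −€36.4 → loss €36.4.
Maximum loss: €154.5.

€154.5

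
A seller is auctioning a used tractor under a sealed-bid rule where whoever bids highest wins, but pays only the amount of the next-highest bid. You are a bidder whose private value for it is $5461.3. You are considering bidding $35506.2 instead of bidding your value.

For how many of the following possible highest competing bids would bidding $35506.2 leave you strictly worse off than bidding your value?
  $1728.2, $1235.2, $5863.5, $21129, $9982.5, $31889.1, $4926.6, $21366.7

5

The deviation hurts exactly when the highest competing bid lies strictly between $5461.3 and $35506.2 — overbidding then wins at a price above your value.
$1728.2: below both → same outcome either way.
$1235.2: below both → same outcome either way.
$5863.5: inside the interval → strictly worse (loss $402.2).
$21129: inside the interval → strictly worse (loss $15667.7).
$9982.5: inside the interval → strictly worse (loss $4521.2).
$31889.1: inside the interval → strictly worse (loss $26427.8).
$4926.6: below both → same outcome either way.
$21366.7: inside the interval → strictly worse (loss $15905.4).
Count: 5.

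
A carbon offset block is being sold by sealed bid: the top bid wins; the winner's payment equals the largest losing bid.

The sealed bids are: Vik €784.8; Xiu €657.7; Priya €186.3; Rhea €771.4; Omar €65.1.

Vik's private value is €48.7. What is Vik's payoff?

−€722.7

Highest bid: Vik at €784.8, so Vik wins.
Second-highest bid: Rhea at €771.4 — that is the price the winner pays.
Vik's payoff = value − price = €48.7 − €771.4 = −€722.7.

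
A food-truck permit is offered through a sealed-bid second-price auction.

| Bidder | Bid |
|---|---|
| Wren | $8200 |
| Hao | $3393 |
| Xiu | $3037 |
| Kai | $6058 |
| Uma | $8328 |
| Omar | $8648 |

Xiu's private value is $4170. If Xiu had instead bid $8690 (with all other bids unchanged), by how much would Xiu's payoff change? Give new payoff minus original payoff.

−$4478

The highest bid among the other bidders is $8648; Xiu's bid doesn't change that.
Original bid $3037: Xiu is not highest (top rival bid is $8648); payoff $0.
Alternative bid $8690: Xiu is highest, pays the top rival bid $8648; payoff $4170 − $8648 = −$4478.
Change in payoff = −$4478 − ($0) = −$4478.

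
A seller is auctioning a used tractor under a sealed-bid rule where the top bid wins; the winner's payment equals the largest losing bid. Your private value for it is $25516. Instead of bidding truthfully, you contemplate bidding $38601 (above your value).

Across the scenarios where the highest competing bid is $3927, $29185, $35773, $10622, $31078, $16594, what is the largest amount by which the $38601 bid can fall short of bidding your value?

$10257

$3927: same outcome either way → loss $0.
$29185: truthful gives $0, deviation gives −$3669 → loss $3669.
$35773: truthful gives $0, deviation gives −$10257 → loss $10257.
$10622: same outcome either way → loss $0.
$31078: truthful gives $0, deviation gives −$5562 → loss $5562.
$16594: same outcome either way → loss $0.
Maximum loss: $10257.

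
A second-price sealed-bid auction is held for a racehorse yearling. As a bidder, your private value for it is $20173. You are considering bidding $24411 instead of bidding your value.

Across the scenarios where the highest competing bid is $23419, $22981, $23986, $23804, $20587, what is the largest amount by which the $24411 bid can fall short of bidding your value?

$3813

$23419: truthful gives $0, deviation gives −$3246 → loss $3246.
$22981: truthful gives $0, deviation gives −$2808 → loss $2808.
$23986: truthful gives $0, deviation gives −$3813 → loss $3813.
$23804: truthful gives $0, deviation gives −$3631 → loss $3631.
$20587: truthful gives $0, deviation gives −$414 → loss $414.
Maximum loss: $3813.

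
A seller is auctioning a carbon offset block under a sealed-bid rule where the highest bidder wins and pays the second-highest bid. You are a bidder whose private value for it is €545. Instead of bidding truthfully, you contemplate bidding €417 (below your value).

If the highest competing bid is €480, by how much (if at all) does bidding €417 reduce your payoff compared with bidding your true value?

€65

Bidding your value €545: you win (since €545 > €480) and pay €480. Payoff €65.
Bidding €417: you lose. Payoff €0.
The competing bid €480 lies between your shaded bid and your value, so underbidding forfeits an item you could have won at a profitable price.
Loss from deviating = €65 − (€0) = €65.
Truthful bidding weakly dominates here: raising your bid can only win items priced above your value, and lowering it can only forfeit items priced below.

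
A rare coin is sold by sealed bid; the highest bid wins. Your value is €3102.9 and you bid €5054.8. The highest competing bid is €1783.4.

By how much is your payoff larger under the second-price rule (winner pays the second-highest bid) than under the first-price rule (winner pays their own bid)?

You have the highest bid, so you win under either rule.
Second-price: pay €1783.4 → payoff €1319.5.
First-price: pay your own bid €5054.8 → payoff −€1951.9.
Difference = €1319.5 − (−€1951.9) = €3271.4.

€3271.4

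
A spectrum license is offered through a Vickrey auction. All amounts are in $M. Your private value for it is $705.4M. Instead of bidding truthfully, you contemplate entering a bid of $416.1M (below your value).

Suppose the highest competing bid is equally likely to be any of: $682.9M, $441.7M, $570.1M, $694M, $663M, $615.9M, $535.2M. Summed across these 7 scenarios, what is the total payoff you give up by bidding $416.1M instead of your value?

The deviation costs you only when the competing bid falls strictly between $416.1M and $705.4M; elsewhere both bids give the same outcome.
$682.9M: truthful payoff $22.5M, deviation payoff $0M → loss $22.5M.
$441.7M: truthful payoff $263.7M, deviation payoff $0M → loss $263.7M.
$570.1M: truthful payoff $135.3M, deviation payoff $0M → loss $135.3M.
$694M: truthful payoff $11.4M, deviation payoff $0M → loss $11.4M.
$663M: truthful payoff $42.4M, deviation payoff $0M → loss $42.4M.
$615.9M: truthful payoff $89.5M, deviation payoff $0M → loss $89.5M.
$535.2M: truthful payoff $170.2M, deviation payoff $0M → loss $170.2M.
Total loss = $22.5M + $263.7M + $135.3M + $11.4M + $42.4M + $89.5M + $170.2M = $735M.

$735M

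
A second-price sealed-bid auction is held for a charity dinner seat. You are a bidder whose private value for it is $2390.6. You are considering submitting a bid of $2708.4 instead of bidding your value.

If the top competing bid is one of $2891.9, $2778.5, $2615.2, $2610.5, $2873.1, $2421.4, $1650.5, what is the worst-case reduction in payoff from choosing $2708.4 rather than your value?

$2891.9: same outcome either way → loss $0.
$2778.5: same outcome either way → loss $0.
$2615.2: truthful gives $0, deviation gives −$224.6 → loss $224.6.
$2610.5: truthful gives $0, deviation gives −$219.9 → loss $219.9.
$2873.1: same outcome either way → loss $0.
$2421.4: truthful gives $0, deviation gives −$30.8 → loss $30.8.
$1650.5: same outcome either way → loss $0.
Maximum loss: $224.6.

$224.6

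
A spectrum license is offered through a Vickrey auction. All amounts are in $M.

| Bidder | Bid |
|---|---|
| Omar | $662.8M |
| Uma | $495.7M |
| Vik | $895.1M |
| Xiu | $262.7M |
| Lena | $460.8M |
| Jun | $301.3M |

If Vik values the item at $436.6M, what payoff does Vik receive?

Highest bid: Vik at $895.1M, so Vik wins.
Second-highest bid: Omar at $662.8M — that is the price the winner pays.
Vik's payoff = value − price = $436.6M − $662.8M = −$226.2M.

−$226.2M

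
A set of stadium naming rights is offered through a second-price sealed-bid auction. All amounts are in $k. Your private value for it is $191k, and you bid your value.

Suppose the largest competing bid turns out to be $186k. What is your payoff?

Your bid $191k exceeds the highest competing bid $186k, so you win.
In a second-price auction the winner pays the second-highest bid, $186k.
Payoff = value − price = $191k − $186k = $5k.

$5k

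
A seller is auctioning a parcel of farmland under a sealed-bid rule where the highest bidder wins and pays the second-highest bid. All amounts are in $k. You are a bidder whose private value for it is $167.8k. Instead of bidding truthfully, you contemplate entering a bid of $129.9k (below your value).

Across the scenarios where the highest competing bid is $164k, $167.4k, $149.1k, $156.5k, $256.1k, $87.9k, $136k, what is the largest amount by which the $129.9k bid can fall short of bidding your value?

$164k: truthful gives $3.8k, deviation gives $0k → loss $3.8k.
$167.4k: truthful gives $0.4k, deviation gives $0k → loss $0.4k.
$149.1k: truthful gives $18.7k, deviation gives $0k → loss $18.7k.
$156.5k: truthful gives $11.3k, deviation gives $0k → loss $11.3k.
$256.1k: same outcome either way → loss $0k.
$87.9k: same outcome either way → loss $0k.
$136k: truthful gives $31.8k, deviation gives $0k → loss $31.8k.
Maximum loss: $31.8k.

$31.8k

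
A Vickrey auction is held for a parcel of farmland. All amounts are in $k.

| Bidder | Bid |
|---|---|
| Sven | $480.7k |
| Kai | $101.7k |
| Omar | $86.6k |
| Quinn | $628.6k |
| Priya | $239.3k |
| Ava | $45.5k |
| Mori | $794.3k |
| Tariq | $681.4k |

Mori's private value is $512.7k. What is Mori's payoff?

Highest bid: Mori at $794.3k, so Mori wins.
Second-highest bid: Tariq at $681.4k — that is the price the winner pays.
Mori's payoff = value − price = $512.7k − $681.4k = −$168.7k.

−$168.7k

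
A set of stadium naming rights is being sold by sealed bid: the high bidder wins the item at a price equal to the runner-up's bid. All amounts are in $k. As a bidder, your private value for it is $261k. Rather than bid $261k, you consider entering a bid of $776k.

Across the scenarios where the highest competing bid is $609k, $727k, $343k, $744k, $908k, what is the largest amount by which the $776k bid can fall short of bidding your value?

$483k

$609k: truthful gives $0k, deviation gives −$348k → loss $348k.
$727k: truthful gives $0k, deviation gives −$466k → loss $466k.
$343k: truthful gives $0k, deviation gives −$82k → loss $82k.
$744k: truthful gives $0k, deviation gives −$483k → loss $483k.
$908k: same outcome either way → loss $0k.
Maximum loss: $483k.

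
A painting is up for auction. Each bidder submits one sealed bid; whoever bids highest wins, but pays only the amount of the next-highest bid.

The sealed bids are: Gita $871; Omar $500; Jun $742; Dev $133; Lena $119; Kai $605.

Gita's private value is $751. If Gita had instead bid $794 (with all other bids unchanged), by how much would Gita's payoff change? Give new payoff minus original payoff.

$0

The highest bid among the other bidders is $742; Gita's bid doesn't change that.
Original bid $871: Gita is highest, pays the top rival bid $742; payoff $751 − $742 = $9.
Alternative bid $794: Gita is highest, pays the top rival bid $742; payoff $751 − $742 = $9.
Change in payoff = $9 − ($9) = $0.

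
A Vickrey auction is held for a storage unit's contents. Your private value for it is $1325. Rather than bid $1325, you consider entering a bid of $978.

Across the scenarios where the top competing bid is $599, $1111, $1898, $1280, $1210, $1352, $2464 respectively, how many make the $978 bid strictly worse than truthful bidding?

The deviation hurts exactly when the highest competing bid lies strictly between $978 and $1325 — underbidding then forfeits a profitable win.
$599: below both → same outcome either way.
$1111: inside the interval → strictly worse (loss $214).
$1898: above both → same outcome either way.
$1280: inside the interval → strictly worse (loss $45).
$1210: inside the interval → strictly worse (loss $115).
$1352: above both → same outcome either way.
$2464: above both → same outcome either way.
Count: 3.

3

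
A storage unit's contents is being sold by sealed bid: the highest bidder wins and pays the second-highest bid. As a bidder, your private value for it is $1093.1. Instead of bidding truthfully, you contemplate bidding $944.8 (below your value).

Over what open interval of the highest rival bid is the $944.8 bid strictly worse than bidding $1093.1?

($944.8, $1093.1)

If the competing bid is below $944.8, both bids win at the same price — no difference.
If it is above $1093.1, both bids lose — no difference.
If it lies strictly between $944.8 and $1093.1, bidding your value wins at a price below your value (positive payoff) while bidding $944.8 loses (payoff 0).
So the deviation strictly hurts on the open interval ($944.8, $1093.1).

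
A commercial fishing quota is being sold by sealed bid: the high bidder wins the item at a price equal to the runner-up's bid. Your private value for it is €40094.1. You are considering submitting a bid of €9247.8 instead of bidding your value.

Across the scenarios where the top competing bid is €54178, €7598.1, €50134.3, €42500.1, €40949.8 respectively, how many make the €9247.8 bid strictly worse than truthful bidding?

The deviation hurts exactly when the highest competing bid lies strictly between €9247.8 and €40094.1 — underbidding then forfeits a profitable win.
€54178: above both → same outcome either way.
€7598.1: below both → same outcome either way.
€50134.3: above both → same outcome either way.
€42500.1: above both → same outcome either way.
€40949.8: above both → same outcome either way.
Count: 0.

0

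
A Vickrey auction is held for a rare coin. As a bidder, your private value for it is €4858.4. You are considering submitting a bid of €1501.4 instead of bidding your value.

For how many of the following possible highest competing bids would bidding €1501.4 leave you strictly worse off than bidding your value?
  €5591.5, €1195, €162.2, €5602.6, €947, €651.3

0

The deviation hurts exactly when the highest competing bid lies strictly between €1501.4 and €4858.4 — underbidding then forfeits a profitable win.
€5591.5: above both → same outcome either way.
€1195: below both → same outcome either way.
€162.2: below both → same outcome either way.
€5602.6: above both → same outcome either way.
€947: below both → same outcome either way.
€651.3: below both → same outcome either way.
Count: 0.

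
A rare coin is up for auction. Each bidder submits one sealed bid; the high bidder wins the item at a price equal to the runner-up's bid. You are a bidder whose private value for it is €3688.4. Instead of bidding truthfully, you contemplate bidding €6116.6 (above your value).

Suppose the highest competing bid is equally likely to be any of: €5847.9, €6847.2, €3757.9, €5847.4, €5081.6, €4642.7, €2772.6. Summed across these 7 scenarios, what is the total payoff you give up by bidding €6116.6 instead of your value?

The deviation costs you only when the competing bid falls strictly between €3688.4 and €6116.6; elsewhere both bids give the same outcome.
€5847.9: truthful payoff €0, deviation payoff −€2159.5 → loss €2159.5.
€6847.2: outcomes coincide → loss €0.
€3757.9: truthful payoff €0, deviation payoff −€69.5 → loss €69.5.
€5847.4: truthful payoff €0, deviation payoff −€2159 → loss €2159.
€5081.6: truthful payoff €0, deviation payoff −€1393.2 → loss €1393.2.
€4642.7: truthful payoff €0, deviation payoff −€954.3 → loss €954.3.
€2772.6: outcomes coincide → loss €0.
Total loss = €2159.5 + €69.5 + €2159 + €1393.2 + €954.3 = €6735.5.
Truthful bidding weakly dominates here: raising your bid can only win items priced above your value, and lowering it can only forfeit items priced below.

€6735.5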